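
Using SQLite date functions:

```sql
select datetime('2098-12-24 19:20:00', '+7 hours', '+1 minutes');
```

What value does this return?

+7 hours from 2098-12-24 19:20:00 is 2098-12-25 02:20:00 (crosses midnight).
+1 minutes from 2098-12-25 02:20:00 is 2098-12-25 02:21:00.

2098-12-25 02:21:00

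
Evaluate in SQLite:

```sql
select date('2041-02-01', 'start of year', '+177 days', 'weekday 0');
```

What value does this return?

`start of year` rewinds 2041-02-01 to 2041-01-01.
Applying '+177 days' to 2041-01-01: counting 177 days forward gives 2041-06-27.
`weekday 0` advances to the next Sunday; 2041-06-27 is a Thursday, so it moves forward to 2041-06-30.

2041-06-30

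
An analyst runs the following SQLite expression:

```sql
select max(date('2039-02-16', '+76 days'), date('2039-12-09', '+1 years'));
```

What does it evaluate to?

2040-12-09

date('2039-02-16', '+76 days') → 2039-05-03.
date('2039-12-09', '+1 years') → 2040-12-09.
Later of the two is 2040-12-09.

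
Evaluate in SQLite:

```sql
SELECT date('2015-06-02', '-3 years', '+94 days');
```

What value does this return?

2012-09-04

Adding -3 years to 2015-06-02 gives 2012-06-02.
Applying '+94 days' to 2012-06-02: counting 94 days forward gives 2012-09-04.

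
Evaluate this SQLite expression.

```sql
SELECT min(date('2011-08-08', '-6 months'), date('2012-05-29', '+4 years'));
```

2011-02-08

date('2011-08-08', '-6 months') → 2011-02-08.
date('2012-05-29', '+4 years') → 2016-05-29.
Earlier of the two is 2011-02-08.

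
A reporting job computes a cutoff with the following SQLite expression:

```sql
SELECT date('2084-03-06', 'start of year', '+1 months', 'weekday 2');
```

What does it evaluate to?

2084-02-01

`start of year` rewinds 2084-03-06 to 2084-01-01.
Adding +1 month to 2084-01-01 gives 2084-02-01.
`weekday 2` advances to the next Tuesday; 2084-02-01 is already a Tuesday, so it stays at 2084-02-01.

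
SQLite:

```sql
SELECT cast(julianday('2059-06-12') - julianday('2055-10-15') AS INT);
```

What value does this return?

1336

16 days remain in October 2055 after the 15th (31 − 15).
Full months from November 2055 through May 2059 contribute their day counts.
Then 12 days into June 2059.
Total: 16 + 30 + 31 + 31 + 29 + 31 + 30 + 31 + 30 + 31 + 31 + 30 + 31 + 30 + 31 + 31 + 28 + 31 + 30 + 31 + 30 + 31 + 31 + 30 + 31 + 30 + 31 + 31 + 28 + 31 + 30 + 31 + 30 + 31 + 31 + 30 + 31 + 30 + 31 + 31 + 28 + 31 + 30 + 31 + 12 = 1336.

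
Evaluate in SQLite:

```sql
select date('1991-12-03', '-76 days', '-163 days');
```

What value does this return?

Applying '-76 days' to 1991-12-03: counting 76 days back gives 1991-09-18.
Applying '-163 days' to 1991-09-18: counting 163 days back gives 1991-04-08.

1991-04-08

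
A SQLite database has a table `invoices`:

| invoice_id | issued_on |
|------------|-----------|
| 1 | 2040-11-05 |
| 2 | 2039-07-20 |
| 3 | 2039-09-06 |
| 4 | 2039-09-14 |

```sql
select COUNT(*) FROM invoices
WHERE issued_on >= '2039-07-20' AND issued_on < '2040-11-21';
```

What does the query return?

Rows in [2039-07-20, 2040-11-21): 2040-11-05, 2039-07-20, 2039-09-06, 2039-09-14 → 4 rows.

4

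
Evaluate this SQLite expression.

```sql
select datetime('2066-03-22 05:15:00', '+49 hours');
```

2066-03-24 06:15:00

+49 hours from 2066-03-22 05:15:00 is 2066-03-24 06:15:00 (crosses midnight).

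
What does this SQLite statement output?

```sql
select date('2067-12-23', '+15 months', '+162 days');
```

Adding +15 months to 2067-12-23 gives 2069-03-23.
Applying '+162 days' to 2069-03-23: counting 162 days forward gives 2069-09-01.

2069-09-01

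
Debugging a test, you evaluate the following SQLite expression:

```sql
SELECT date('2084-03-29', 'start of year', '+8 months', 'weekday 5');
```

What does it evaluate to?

2084-09-01

`start of year` rewinds 2084-03-29 to 2084-01-01.
Adding +8 months to 2084-01-01 gives 2084-09-01.
`weekday 5` advances to the next Friday; 2084-09-01 is already a Friday, so it stays at 2084-09-01.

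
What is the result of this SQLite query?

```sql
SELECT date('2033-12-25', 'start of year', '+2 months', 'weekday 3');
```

`start of year` rewinds 2033-12-25 to 2033-01-01.
Adding +2 months to 2033-01-01 gives 2033-03-01.
`weekday 3` advances to the next Wednesday; 2033-03-01 is a Tuesday, so it moves forward to 2033-03-02.

2033-03-02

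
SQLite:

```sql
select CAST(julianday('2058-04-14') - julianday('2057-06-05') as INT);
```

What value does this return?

313

25 days remain in June 2057 after the 5th (30 − 5).
Full months from July 2057 through March 2058 contribute their day counts.
Then 14 days into April 2058.
Total: 25 + 31 + 31 + 30 + 31 + 30 + 31 + 31 + 28 + 31 + 14 = 313.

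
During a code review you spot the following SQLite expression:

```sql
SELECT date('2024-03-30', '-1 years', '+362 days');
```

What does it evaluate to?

2024-03-26

Adding -1 year to 2024-03-30 gives 2023-03-30.
Applying '+362 days' to 2023-03-30: counting 362 days forward gives 2024-03-26.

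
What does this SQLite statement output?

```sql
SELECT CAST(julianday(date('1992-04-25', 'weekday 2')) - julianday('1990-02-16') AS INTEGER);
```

`weekday 2` advances to the next Tuesday; 1992-04-25 is a Saturday, so it moves forward to 1992-04-28.
12 days remain in February 1990 after the 16th (28 − 16).
Full months from March 1990 through March 1992 contribute their day counts.
Then 28 days into April 1992.
Total: 12 + 31 + 30 + 31 + 30 + 31 + 31 + 30 + 31 + 30 + 31 + 31 + 28 + 31 + 30 + 31 + 30 + 31 + 31 + 30 + 31 + 30 + 31 + 31 + 29 + 31 + 28 = 802.

802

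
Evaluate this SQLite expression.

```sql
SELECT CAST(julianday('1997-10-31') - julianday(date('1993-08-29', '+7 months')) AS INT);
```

Adding +7 months to 1993-08-29 gives 1994-03-29.
2 days remain in March 1994 after the 29th (31 − 29).
Full months from April 1994 through September 1997 contribute their day counts.
Then 31 days into October 1997.
Total: 2 + 30 + 31 + 30 + 31 + 31 + 30 + 31 + 30 + 31 + 31 + 28 + 31 + 30 + 31 + 30 + 31 + 31 + 30 + 31 + 30 + 31 + 31 + 29 + 31 + 30 + 31 + 30 + 31 + 31 + 30 + 31 + 30 + 31 + 31 + 28 + 31 + 30 + 31 + 30 + 31 + 31 + 30 + 31 = 1312.

1312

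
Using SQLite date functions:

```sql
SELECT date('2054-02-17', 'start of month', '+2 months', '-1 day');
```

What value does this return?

2054-03-31

`start of month` rewinds 2054-02-17 to 2054-02-01.
Adding +2 months to 2054-02-01 gives 2054-04-01.
Going back 1 day from 2054-04-01 reaches 2054-03-31 (last day of March, 31 days).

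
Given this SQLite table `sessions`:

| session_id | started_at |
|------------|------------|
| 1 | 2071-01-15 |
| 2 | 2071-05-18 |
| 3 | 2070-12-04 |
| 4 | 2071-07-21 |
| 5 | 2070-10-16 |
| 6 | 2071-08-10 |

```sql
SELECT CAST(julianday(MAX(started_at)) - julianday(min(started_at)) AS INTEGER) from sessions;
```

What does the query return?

MIN = 2070-10-16, MAX = 2071-08-10.
15 days remain in October 2070 after the 16th (31 − 16).
Full months from November 2070 through July 2071 contribute their day counts.
Then 10 days into August 2071.
Total: 15 + 30 + 31 + 31 + 28 + 31 + 30 + 31 + 30 + 31 + 10 = 298.

298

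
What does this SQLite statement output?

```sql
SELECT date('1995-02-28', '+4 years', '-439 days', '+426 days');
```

1999-02-15

Adding +4 years to 1995-02-28 gives 1999-02-28.
Applying '-439 days' to 1999-02-28: counting 439 days back gives 1997-12-16.
Applying '+426 days' to 1997-12-16: counting 426 days forward gives 1999-02-15.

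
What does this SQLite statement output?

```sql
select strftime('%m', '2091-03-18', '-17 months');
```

10

First apply '-17 months': 2091-03-18 → 2089-10-18.
`%m` extracts the 2-digit month (01-12): 10.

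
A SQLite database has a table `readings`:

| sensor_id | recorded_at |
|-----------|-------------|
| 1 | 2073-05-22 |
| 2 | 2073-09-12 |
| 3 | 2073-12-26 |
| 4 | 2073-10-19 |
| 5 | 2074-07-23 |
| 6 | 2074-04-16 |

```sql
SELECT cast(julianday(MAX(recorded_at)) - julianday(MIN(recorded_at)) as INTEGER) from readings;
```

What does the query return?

427

MIN = 2073-05-22, MAX = 2074-07-23.
9 days remain in May 2073 after the 22nd (31 − 22).
Full months from June 2073 through June 2074 contribute their day counts.
Then 23 days into July 2074.
Total: 9 + 30 + 31 + 31 + 30 + 31 + 30 + 31 + 31 + 28 + 31 + 30 + 31 + 30 + 23 = 427.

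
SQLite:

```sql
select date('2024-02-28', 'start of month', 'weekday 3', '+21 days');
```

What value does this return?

2024-02-28

`start of month` rewinds 2024-02-28 to 2024-02-01.
`weekday 3` advances to the next Wednesday; 2024-02-01 is a Thursday, so it moves forward to 2024-02-07.
Advancing 21 more days within February lands on 2024-02-28.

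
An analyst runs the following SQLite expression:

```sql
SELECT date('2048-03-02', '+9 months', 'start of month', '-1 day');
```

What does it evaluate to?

Adding +9 months to 2048-03-02 gives 2048-12-02.
`start of month` rewinds 2048-12-02 to 2048-12-01.
Going back 1 day from 2048-12-01 reaches 2048-11-30 (last day of November, 30 days).

2048-11-30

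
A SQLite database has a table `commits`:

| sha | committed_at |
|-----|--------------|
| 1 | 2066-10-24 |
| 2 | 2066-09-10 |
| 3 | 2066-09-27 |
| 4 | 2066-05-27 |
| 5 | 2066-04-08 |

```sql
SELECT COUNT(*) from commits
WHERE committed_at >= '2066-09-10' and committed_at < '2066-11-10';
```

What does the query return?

Rows in [2066-09-10, 2066-11-10): 2066-10-24, 2066-09-10, 2066-09-27 → 3 rows.

3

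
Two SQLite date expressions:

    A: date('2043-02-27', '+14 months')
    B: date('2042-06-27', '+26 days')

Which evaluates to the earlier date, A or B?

B

A = 2044-04-27.
B = 2042-07-23.
B is earlier.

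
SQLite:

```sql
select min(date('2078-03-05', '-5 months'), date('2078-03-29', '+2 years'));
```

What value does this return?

2077-10-05

date('2078-03-05', '-5 months') → 2077-10-05.
date('2078-03-29', '+2 years') → 2080-03-29.
Earlier of the two is 2077-10-05.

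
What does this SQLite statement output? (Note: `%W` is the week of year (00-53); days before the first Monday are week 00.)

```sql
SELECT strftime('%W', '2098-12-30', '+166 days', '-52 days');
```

First apply '+166 days', '-52 days': 2098-12-30 → 2099-04-23.
2099-04-23 is a Thursday. SQLite's %W counts Mondays since the year started; the result is 16.

16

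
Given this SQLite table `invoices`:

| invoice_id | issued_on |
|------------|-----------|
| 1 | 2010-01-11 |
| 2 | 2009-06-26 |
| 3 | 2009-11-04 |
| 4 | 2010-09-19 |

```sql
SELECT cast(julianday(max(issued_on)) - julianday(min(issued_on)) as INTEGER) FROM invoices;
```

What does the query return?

MIN = 2009-06-26, MAX = 2010-09-19.
4 days remain in June 2009 after the 26th (30 − 26).
Full months from July 2009 through August 2010 contribute their day counts.
Then 19 days into September 2010.
Total: 4 + 31 + 31 + 30 + 31 + 30 + 31 + 31 + 28 + 31 + 30 + 31 + 30 + 31 + 31 + 19 = 450.

450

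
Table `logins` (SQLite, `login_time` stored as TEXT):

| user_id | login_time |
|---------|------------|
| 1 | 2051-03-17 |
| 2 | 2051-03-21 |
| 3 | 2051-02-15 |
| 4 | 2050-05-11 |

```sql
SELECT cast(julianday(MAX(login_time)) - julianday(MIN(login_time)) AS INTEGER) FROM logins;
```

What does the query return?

MIN = 2050-05-11, MAX = 2051-03-21.
20 days remain in May 2050 after the 11th (31 − 11).
Full months from June 2050 through February 2051 contribute their day counts.
Then 21 days into March 2051.
Total: 20 + 30 + 31 + 31 + 30 + 31 + 30 + 31 + 31 + 28 + 21 = 314.

314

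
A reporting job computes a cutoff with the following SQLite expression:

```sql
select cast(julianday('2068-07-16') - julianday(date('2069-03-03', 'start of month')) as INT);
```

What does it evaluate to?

`start of month` rewinds 2069-03-03 to 2069-03-01.
15 days remain in July 2068 after the 16th (31 − 16).
Full months from August 2068 through February 2069 contribute their day counts.
Then 1 day into March 2069.
Total: 15 + 31 + 30 + 31 + 30 + 31 + 31 + 28 + 1 = 228.
The subtraction is earlier − later, so the result is −228 → -228.

-228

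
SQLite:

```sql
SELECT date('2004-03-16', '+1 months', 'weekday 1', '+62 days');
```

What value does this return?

Adding +1 month to 2004-03-16 gives 2004-04-16.
`weekday 1` advances to the next Monday; 2004-04-16 is a Friday, so it moves forward to 2004-04-19.
Applying '+62 days' to 2004-04-19: counting 62 days forward gives 2004-06-20.

2004-06-20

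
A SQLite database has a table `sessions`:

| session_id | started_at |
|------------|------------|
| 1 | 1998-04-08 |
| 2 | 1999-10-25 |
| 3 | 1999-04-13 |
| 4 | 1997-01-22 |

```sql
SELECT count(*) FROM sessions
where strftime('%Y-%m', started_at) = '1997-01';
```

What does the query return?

1

Rows with year-month 1997-01: 1997-01-22 → 1.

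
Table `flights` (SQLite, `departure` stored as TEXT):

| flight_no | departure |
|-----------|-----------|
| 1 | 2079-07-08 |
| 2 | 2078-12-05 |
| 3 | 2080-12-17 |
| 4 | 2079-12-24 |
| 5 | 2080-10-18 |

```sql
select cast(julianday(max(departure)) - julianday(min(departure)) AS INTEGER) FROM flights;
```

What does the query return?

743

MIN = 2078-12-05, MAX = 2080-12-17.
26 days remain in December 2078 after the 5th (31 − 5).
Full months from January 2079 through November 2080 contribute their day counts.
Then 17 days into December 2080.
Total: 26 + 31 + 28 + 31 + 30 + 31 + 30 + 31 + 31 + 30 + 31 + 30 + 31 + 31 + 29 + 31 + 30 + 31 + 30 + 31 + 31 + 30 + 31 + 30 + 17 = 743.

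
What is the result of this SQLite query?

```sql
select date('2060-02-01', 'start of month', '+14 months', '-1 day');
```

2061-03-31

`start of month` rewinds 2060-02-01 to 2060-02-01.
Adding +14 months to 2060-02-01 gives 2061-04-01.
Going back 1 day from 2061-04-01 reaches 2061-03-31 (last day of March, 31 days).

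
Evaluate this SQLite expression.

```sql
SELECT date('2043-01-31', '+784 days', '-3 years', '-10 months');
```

2041-05-25

Applying '+784 days' to 2043-01-31: counting 784 days forward gives 2045-03-25.
Adding -3 years to 2045-03-25 gives 2042-03-25.
Adding -10 months to 2042-03-25 gives 2041-05-25.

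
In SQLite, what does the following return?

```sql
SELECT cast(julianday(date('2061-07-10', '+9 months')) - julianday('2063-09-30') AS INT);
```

Adding +9 months to 2061-07-10 gives 2062-04-10.
20 days remain in April 2062 after the 10th (30 − 10).
Full months from May 2062 through August 2063 contribute their day counts.
Then 30 days into September 2063.
Total: 20 + 31 + 30 + 31 + 31 + 30 + 31 + 30 + 31 + 31 + 28 + 31 + 30 + 31 + 30 + 31 + 31 + 30 = 538.
The subtraction is earlier − later, so the result is −538 → -538.

-538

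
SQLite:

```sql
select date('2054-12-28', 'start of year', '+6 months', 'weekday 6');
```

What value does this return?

`start of year` rewinds 2054-12-28 to 2054-01-01.
Adding +6 months to 2054-01-01 gives 2054-07-01.
`weekday 6` advances to the next Saturday; 2054-07-01 is a Wednesday, so it moves forward to 2054-07-04.

2054-07-04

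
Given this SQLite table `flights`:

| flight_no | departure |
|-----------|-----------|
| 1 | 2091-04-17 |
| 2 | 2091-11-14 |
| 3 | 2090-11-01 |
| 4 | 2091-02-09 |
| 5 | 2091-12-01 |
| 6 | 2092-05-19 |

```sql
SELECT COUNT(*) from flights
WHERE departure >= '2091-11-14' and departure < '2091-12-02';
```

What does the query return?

2

Rows in [2091-11-14, 2091-12-02): 2091-11-14, 2091-12-01 → 2 rows.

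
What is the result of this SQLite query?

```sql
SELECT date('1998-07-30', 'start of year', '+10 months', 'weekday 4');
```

1998-11-05

`start of year` rewinds 1998-07-30 to 1998-01-01.
Adding +10 months to 1998-01-01 gives 1998-11-01.
`weekday 4` advances to the next Thursday; 1998-11-01 is a Sunday, so it moves forward to 1998-11-05.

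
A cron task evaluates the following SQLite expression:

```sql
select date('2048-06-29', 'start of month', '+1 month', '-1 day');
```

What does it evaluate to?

2048-06-30

`start of month` rewinds 2048-06-29 to 2048-06-01.
Adding +1 month to 2048-06-01 gives 2048-07-01.
Going back 1 day from 2048-07-01 reaches 2048-06-30 (last day of June, 30 days).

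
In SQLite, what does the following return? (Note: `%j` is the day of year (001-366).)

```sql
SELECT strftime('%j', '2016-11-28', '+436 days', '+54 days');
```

092

First apply '+436 days', '+54 days': 2016-11-28 → 2018-04-02.
Day-of-year for 2018-04-02: days since 2018-01-01 inclusive = 92, zero-padded to 092.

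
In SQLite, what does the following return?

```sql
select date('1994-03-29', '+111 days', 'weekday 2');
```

Applying '+111 days' to 1994-03-29: counting 111 days forward gives 1994-07-18.
`weekday 2` advances to the next Tuesday; 1994-07-18 is a Monday, so it moves forward to 1994-07-19.

1994-07-19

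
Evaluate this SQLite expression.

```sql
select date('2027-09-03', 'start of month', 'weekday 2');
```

`start of month` rewinds 2027-09-03 to 2027-09-01.
`weekday 2` advances to the next Tuesday; 2027-09-01 is a Wednesday, so it moves forward to 2027-09-07.

2027-09-07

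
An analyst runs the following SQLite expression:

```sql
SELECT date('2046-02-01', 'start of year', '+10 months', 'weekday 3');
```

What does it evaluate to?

2046-11-07

`start of year` rewinds 2046-02-01 to 2046-01-01.
Adding +10 months to 2046-01-01 gives 2046-11-01.
`weekday 3` advances to the next Wednesday; 2046-11-01 is a Thursday, so it moves forward to 2046-11-07.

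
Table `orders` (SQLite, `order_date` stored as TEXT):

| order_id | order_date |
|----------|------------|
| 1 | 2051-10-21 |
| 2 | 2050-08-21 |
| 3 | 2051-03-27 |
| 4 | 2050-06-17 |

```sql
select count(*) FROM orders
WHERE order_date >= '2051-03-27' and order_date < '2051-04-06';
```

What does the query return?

Rows in [2051-03-27, 2051-04-06): 2051-03-27 → 1 row.

1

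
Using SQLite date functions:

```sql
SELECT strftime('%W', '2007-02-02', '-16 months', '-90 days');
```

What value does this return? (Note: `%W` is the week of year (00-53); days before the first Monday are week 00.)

27

First apply '-16 months', '-90 days': 2007-02-02 → 2005-07-04.
2005-07-04 is a Monday. SQLite's %W counts Mondays since the year started; the result is 27.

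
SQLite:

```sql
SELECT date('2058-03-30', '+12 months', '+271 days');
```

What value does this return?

Adding +12 months to 2058-03-30 gives 2059-03-30.
Applying '+271 days' to 2059-03-30: counting 271 days forward gives 2059-12-26.

2059-12-26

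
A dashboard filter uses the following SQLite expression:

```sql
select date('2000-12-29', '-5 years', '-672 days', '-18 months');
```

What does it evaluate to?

1992-08-25

Adding -5 years to 2000-12-29 gives 1995-12-29.
Applying '-672 days' to 1995-12-29: counting 672 days back gives 1994-02-25.
Adding -18 months to 1994-02-25 gives 1992-08-25.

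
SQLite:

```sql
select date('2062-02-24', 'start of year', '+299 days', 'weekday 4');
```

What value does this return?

`start of year` rewinds 2062-02-24 to 2062-01-01.
Applying '+299 days' to 2062-01-01: counting 299 days forward gives 2062-10-27.
`weekday 4` advances to the next Thursday; 2062-10-27 is a Friday, so it moves forward to 2062-11-02.

2062-11-02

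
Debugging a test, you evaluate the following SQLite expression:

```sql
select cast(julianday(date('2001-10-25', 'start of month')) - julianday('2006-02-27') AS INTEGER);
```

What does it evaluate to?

`start of month` rewinds 2001-10-25 to 2001-10-01.
30 days remain in October 2001 after the 1st (31 − 1).
Full months from November 2001 through January 2006 contribute their day counts.
Then 27 days into February 2006.
Total: 30 + 30 + 31 + 31 + 28 + 31 + 30 + 31 + 30 + 31 + 31 + 30 + 31 + 30 + 31 + 31 + 28 + 31 + 30 + 31 + 30 + 31 + 31 + 30 + 31 + 30 + 31 + 31 + 29 + 31 + 30 + 31 + 30 + 31 + 31 + 30 + 31 + 30 + 31 + 31 + 28 + 31 + 30 + 31 + 30 + 31 + 31 + 30 + 31 + 30 + 31 + 31 + 27 = 1610.
The subtraction is earlier − later, so the result is −1610 → -1610.

-1610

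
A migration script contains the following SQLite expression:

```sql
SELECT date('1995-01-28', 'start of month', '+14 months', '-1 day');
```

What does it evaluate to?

1996-02-29

`start of month` rewinds 1995-01-28 to 1995-01-01.
Adding +14 months to 1995-01-01 gives 1996-03-01.
Going back 1 day from 1996-03-01 reaches 1996-02-29 (last day of February, 29 days).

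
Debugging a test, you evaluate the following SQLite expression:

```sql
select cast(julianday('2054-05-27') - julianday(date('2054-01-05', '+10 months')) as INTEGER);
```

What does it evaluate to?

Adding +10 months to 2054-01-05 gives 2054-11-05.
4 days remain in May 2054 after the 27th (31 − 27).
June 2054: 30 days.
July 2054: 31 days.
August 2054: 31 days.
September 2054: 30 days.
October 2054: 31 days.
Then 5 days into November 2054.
Total: 4 + 30 + 31 + 31 + 30 + 31 + 5 = 162.
The subtraction is earlier − later, so the result is −162 → -162.

-162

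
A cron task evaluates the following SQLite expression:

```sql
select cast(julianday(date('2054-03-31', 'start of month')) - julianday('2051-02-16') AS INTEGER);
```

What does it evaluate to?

1109

`start of month` rewinds 2054-03-31 to 2054-03-01.
12 days remain in February 2051 after the 16th (28 − 16).
Full months from March 2051 through February 2054 contribute their day counts.
Then 1 day into March 2054.
Total: 12 + 31 + 30 + 31 + 30 + 31 + 31 + 30 + 31 + 30 + 31 + 31 + 29 + 31 + 30 + 31 + 30 + 31 + 31 + 30 + 31 + 30 + 31 + 31 + 28 + 31 + 30 + 31 + 30 + 31 + 31 + 30 + 31 + 30 + 31 + 31 + 28 + 1 = 1109.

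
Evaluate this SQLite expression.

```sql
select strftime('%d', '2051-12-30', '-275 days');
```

30

First apply '-275 days': 2051-12-30 → 2051-03-30.
`%d` extracts the 2-digit day of month: 30.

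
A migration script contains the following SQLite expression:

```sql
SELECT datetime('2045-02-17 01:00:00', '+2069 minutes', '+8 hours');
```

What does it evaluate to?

2045-02-18 19:29:00

2069 minutes = 34h 29m; +2069 minutes from 2045-02-17 01:00:00 is 2045-02-18 11:29:00 (crosses midnight).
+8 hours from 2045-02-18 11:29:00 is 2045-02-18 19:29:00.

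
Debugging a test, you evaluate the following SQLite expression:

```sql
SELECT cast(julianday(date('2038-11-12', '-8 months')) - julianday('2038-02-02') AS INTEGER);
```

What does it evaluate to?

38

Adding -8 months to 2038-11-12 gives 2038-03-12.
26 days remain in February 2038 after the 2nd (28 − 2).
Then 12 days into March 2038.
Total: 26 + 12 = 38.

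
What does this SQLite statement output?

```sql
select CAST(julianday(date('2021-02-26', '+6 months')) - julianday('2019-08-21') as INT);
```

Adding +6 months to 2021-02-26 gives 2021-08-26.
10 days remain in August 2019 after the 21st (31 − 21).
Full months from September 2019 through July 2021 contribute their day counts.
Then 26 days into August 2021.
Total: 10 + 30 + 31 + 30 + 31 + 31 + 29 + 31 + 30 + 31 + 30 + 31 + 31 + 30 + 31 + 30 + 31 + 31 + 28 + 31 + 30 + 31 + 30 + 31 + 26 = 736.

736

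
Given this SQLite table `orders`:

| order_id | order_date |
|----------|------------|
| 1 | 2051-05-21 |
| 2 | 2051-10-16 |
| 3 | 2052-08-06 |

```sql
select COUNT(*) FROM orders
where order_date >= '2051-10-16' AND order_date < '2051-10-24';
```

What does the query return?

1

Rows in [2051-10-16, 2051-10-24): 2051-10-16 → 1 row.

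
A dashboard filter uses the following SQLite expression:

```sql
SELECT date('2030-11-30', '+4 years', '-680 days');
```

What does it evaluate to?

Adding +4 years to 2030-11-30 gives 2034-11-30.
Applying '-680 days' to 2034-11-30: counting 680 days back gives 2033-01-19.

2033-01-19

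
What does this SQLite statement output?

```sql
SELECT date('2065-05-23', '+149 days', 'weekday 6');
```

Applying '+149 days' to 2065-05-23: counting 149 days forward gives 2065-10-19.
`weekday 6` advances to the next Saturday; 2065-10-19 is a Monday, so it moves forward to 2065-10-24.

2065-10-24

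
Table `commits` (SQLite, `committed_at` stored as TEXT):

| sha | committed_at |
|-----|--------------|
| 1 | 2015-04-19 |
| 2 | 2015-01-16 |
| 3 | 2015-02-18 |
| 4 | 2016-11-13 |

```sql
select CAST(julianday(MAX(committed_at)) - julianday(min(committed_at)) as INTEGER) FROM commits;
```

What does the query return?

667

MIN = 2015-01-16, MAX = 2016-11-13.
15 days remain in January 2015 after the 16th (31 − 16).
Full months from February 2015 through October 2016 contribute their day counts.
Then 13 days into November 2016.
Total: 15 + 28 + 31 + 30 + 31 + 30 + 31 + 31 + 30 + 31 + 30 + 31 + 31 + 29 + 31 + 30 + 31 + 30 + 31 + 31 + 30 + 31 + 13 = 667.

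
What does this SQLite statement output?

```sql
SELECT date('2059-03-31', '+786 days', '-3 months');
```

2061-02-25

Applying '+786 days' to 2059-03-31: counting 786 days forward gives 2061-05-25.
Adding -3 months to 2061-05-25 gives 2061-02-25.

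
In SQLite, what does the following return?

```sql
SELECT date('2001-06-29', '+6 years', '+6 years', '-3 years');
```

Adding +6 years to 2001-06-29 gives 2007-06-29.
Adding +6 years to 2007-06-29 gives 2013-06-29.
Adding -3 years to 2013-06-29 gives 2010-06-29.

2010-06-29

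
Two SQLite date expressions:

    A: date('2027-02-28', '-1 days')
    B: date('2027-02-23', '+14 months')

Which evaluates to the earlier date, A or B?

A = 2027-02-27.
B = 2028-04-23.
A is earlier.

A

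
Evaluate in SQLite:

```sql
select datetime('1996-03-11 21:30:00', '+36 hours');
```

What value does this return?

1996-03-13 09:30:00

+36 hours from 1996-03-11 21:30:00 is 1996-03-13 09:30:00 (crosses midnight).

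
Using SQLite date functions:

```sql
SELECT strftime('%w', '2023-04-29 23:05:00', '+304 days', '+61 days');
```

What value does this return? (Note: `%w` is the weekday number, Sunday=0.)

First apply '+304 days', '+61 days': 2023-04-29 23:05:00 → 2024-04-28 23:05:00.
2024-04-28 is a Sunday; with Sunday=0 that is 0.

0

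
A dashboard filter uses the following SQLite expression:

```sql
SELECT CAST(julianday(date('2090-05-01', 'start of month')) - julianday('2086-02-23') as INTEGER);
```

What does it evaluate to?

`start of month` rewinds 2090-05-01 to 2090-05-01.
5 days remain in February 2086 after the 23rd (28 − 23).
Full months from March 2086 through April 2090 contribute their day counts.
Then 1 day into May 2090.
Total: 5 + 31 + 30 + 31 + 30 + 31 + 31 + 30 + 31 + 30 + 31 + 31 + 28 + 31 + 30 + 31 + 30 + 31 + 31 + 30 + 31 + 30 + 31 + 31 + 29 + 31 + 30 + 31 + 30 + 31 + 31 + 30 + 31 + 30 + 31 + 31 + 28 + 31 + 30 + 31 + 30 + 31 + 31 + 30 + 31 + 30 + 31 + 31 + 28 + 31 + 30 + 1 = 1528.

1528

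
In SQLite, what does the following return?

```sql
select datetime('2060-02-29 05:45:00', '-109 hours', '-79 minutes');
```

-109 hours from 2060-02-29 05:45:00 is 2060-02-24 16:45:00 (crosses midnight).
79 minutes = 1h 19m; -79 minutes from 2060-02-24 16:45:00 is 2060-02-24 15:26:00.

2060-02-24 15:26:00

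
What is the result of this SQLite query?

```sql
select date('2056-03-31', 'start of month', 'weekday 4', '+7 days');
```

2056-03-09

`start of month` rewinds 2056-03-31 to 2056-03-01.
`weekday 4` advances to the next Thursday; 2056-03-01 is a Wednesday, so it moves forward to 2056-03-02.
Advancing 7 more days within March lands on 2056-03-09.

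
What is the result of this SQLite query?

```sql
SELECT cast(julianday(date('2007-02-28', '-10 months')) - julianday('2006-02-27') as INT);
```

Adding -10 months to 2007-02-28 gives 2006-04-28.
1 day remains in February 2006 after the 27th (28 − 27).
March 2006: 31 days.
Then 28 days into April 2006.
Total: 1 + 31 + 28 = 60.

60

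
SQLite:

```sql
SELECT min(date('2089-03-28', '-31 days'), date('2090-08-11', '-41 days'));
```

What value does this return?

date('2089-03-28', '-31 days') → 2089-02-25.
date('2090-08-11', '-41 days') → 2090-07-01.
Earlier of the two is 2089-02-25.

2089-02-25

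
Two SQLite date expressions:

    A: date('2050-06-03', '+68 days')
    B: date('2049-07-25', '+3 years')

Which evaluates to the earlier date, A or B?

A = 2050-08-10.
B = 2052-07-25.
A is earlier.

A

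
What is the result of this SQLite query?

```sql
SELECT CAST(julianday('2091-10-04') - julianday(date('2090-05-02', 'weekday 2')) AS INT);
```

520

`weekday 2` advances to the next Tuesday; 2090-05-02 is already a Tuesday, so it stays at 2090-05-02.
29 days remain in May 2090 after the 2nd (31 − 2).
Full months from June 2090 through September 2091 contribute their day counts.
Then 4 days into October 2091.
Total: 29 + 30 + 31 + 31 + 30 + 31 + 30 + 31 + 31 + 28 + 31 + 30 + 31 + 30 + 31 + 31 + 30 + 4 = 520.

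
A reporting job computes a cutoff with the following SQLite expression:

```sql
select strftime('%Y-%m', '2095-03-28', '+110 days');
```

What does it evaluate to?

First apply '+110 days': 2095-03-28 → 2095-07-16.
`%Y-%m` extracts the year-month: 2095-07.

2095-07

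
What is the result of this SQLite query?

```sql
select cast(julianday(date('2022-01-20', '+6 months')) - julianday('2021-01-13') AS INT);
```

553

Adding +6 months to 2022-01-20 gives 2022-07-20.
18 days remain in January 2021 after the 13th (31 − 13).
Full months from February 2021 through June 2022 contribute their day counts.
Then 20 days into July 2022.
Total: 18 + 28 + 31 + 30 + 31 + 30 + 31 + 31 + 30 + 31 + 30 + 31 + 31 + 28 + 31 + 30 + 31 + 30 + 20 = 553.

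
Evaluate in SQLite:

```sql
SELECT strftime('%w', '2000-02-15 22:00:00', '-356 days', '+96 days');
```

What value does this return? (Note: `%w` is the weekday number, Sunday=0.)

First apply '-356 days', '+96 days': 2000-02-15 22:00:00 → 1999-05-31 22:00:00.
1999-05-31 is a Monday; with Sunday=0 that is 1.

1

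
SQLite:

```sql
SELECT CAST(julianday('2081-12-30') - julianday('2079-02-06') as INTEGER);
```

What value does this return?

22 days remain in February 2079 after the 6th (28 − 6).
Full months from March 2079 through November 2081 contribute their day counts.
Then 30 days into December 2081.
Total: 22 + 31 + 30 + 31 + 30 + 31 + 31 + 30 + 31 + 30 + 31 + 31 + 29 + 31 + 30 + 31 + 30 + 31 + 31 + 30 + 31 + 30 + 31 + 31 + 28 + 31 + 30 + 31 + 30 + 31 + 31 + 30 + 31 + 30 + 30 = 1058.

1058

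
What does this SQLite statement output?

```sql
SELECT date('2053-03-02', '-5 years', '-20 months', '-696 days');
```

2044-08-05

Adding -5 years to 2053-03-02 gives 2048-03-02.
Adding -20 months to 2048-03-02 gives 2046-07-02.
Applying '-696 days' to 2046-07-02: counting 696 days back gives 2044-08-05.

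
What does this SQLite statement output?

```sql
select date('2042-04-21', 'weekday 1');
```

`weekday 1` advances to the next Monday; 2042-04-21 is already a Monday, so it stays at 2042-04-21.

2042-04-21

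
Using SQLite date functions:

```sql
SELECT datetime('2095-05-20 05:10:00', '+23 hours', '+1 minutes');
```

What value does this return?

+23 hours from 2095-05-20 05:10:00 is 2095-05-21 04:10:00 (crosses midnight).
+1 minutes from 2095-05-21 04:10:00 is 2095-05-21 04:11:00.

2095-05-21 04:11:00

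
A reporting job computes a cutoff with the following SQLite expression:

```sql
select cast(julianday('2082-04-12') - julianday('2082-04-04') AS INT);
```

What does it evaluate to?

8

Both dates are in April 2082: 12 − 4 = 8.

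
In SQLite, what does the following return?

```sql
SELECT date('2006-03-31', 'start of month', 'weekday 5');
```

`start of month` rewinds 2006-03-31 to 2006-03-01.
`weekday 5` advances to the next Friday; 2006-03-01 is a Wednesday, so it moves forward to 2006-03-03.

2006-03-03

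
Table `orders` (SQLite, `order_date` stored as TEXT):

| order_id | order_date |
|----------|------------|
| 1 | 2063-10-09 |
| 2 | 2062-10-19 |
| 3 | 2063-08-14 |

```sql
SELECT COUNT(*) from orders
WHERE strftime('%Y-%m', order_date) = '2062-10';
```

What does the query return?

1

Rows with year-month 2062-10: 2062-10-19 → 1.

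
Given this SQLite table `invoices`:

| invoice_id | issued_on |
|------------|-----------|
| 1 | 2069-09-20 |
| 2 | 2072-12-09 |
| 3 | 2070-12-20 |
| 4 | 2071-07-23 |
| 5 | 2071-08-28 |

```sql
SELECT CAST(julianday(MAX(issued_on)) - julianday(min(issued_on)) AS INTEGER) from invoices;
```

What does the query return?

1176

MIN = 2069-09-20, MAX = 2072-12-09.
10 days remain in September 2069 after the 20th (30 − 20).
Full months from October 2069 through November 2072 contribute their day counts.
Then 9 days into December 2072.
Total: 10 + 31 + 30 + 31 + 31 + 28 + 31 + 30 + 31 + 30 + 31 + 31 + 30 + 31 + 30 + 31 + 31 + 28 + 31 + 30 + 31 + 30 + 31 + 31 + 30 + 31 + 30 + 31 + 31 + 29 + 31 + 30 + 31 + 30 + 31 + 31 + 30 + 31 + 30 + 9 = 1176.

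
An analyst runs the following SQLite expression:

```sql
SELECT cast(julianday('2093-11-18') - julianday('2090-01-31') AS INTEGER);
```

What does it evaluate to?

1387

0 days remain in January 2090 after the 31st (31 − 31).
Full months from February 2090 through October 2093 contribute their day counts.
Then 18 days into November 2093.
Total: 0 + 28 + 31 + 30 + 31 + 30 + 31 + 31 + 30 + 31 + 30 + 31 + 31 + 28 + 31 + 30 + 31 + 30 + 31 + 31 + 30 + 31 + 30 + 31 + 31 + 29 + 31 + 30 + 31 + 30 + 31 + 31 + 30 + 31 + 30 + 31 + 31 + 28 + 31 + 30 + 31 + 30 + 31 + 31 + 30 + 31 + 18 = 1387.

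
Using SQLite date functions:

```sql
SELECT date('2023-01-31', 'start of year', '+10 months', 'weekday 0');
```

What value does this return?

`start of year` rewinds 2023-01-31 to 2023-01-01.
Adding +10 months to 2023-01-01 gives 2023-11-01.
`weekday 0` advances to the next Sunday; 2023-11-01 is a Wednesday, so it moves forward to 2023-11-05.

2023-11-05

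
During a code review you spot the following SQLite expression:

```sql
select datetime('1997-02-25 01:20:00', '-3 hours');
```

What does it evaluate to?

1997-02-24 22:20:00

-3 hours from 1997-02-25 01:20:00 is 1997-02-24 22:20:00 (crosses midnight).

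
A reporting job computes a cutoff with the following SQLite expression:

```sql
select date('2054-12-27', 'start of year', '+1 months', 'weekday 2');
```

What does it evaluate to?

`start of year` rewinds 2054-12-27 to 2054-01-01.
Adding +1 month to 2054-01-01 gives 2054-02-01.
`weekday 2` advances to the next Tuesday; 2054-02-01 is a Sunday, so it moves forward to 2054-02-03.

2054-02-03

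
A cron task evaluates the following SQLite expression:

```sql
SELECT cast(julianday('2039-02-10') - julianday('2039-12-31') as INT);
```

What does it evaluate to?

-324

18 days remain in February 2039 after the 10th (28 − 10).
Full months from March 2039 through November 2039 contribute their day counts.
Then 31 days into December 2039.
Total: 18 + 31 + 30 + 31 + 30 + 31 + 31 + 30 + 31 + 30 + 31 = 324.
The subtraction is earlier − later, so the result is −324 → -324.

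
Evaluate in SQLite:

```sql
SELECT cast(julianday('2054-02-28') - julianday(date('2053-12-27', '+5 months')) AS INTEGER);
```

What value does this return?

-88

Adding +5 months to 2053-12-27 gives 2054-05-27.
0 days remain in February 2054 after the 28th (28 − 28).
March 2054: 31 days.
April 2054: 30 days.
Then 27 days into May 2054.
Total: 0 + 31 + 30 + 27 = 88.
The subtraction is earlier − later, so the result is −88 → -88.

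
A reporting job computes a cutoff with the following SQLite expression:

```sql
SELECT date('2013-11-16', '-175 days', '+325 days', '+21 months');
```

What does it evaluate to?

2016-01-15

Applying '-175 days' to 2013-11-16: counting 175 days back gives 2013-05-25.
Applying '+325 days' to 2013-05-25: counting 325 days forward gives 2014-04-15.
Adding +21 months to 2014-04-15 gives 2016-01-15.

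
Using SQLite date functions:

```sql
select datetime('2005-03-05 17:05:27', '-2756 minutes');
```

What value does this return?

2005-03-03 19:09:27

2756 minutes = 45h 56m; -2756 minutes from 2005-03-05 17:05:27 is 2005-03-03 19:09:27 (crosses midnight).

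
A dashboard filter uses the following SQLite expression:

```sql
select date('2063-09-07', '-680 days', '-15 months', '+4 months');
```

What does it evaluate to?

Applying '-680 days' to 2063-09-07: counting 680 days back gives 2061-10-27.
Adding -15 months to 2061-10-27 gives 2060-07-27.
Adding +4 months to 2060-07-27 gives 2060-11-27.

2060-11-27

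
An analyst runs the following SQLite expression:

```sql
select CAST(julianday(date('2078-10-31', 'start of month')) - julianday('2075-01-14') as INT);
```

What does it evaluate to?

1356

`start of month` rewinds 2078-10-31 to 2078-10-01.
17 days remain in January 2075 after the 14th (31 − 14).
Full months from February 2075 through September 2078 contribute their day counts.
Then 1 day into October 2078.
Total: 17 + 28 + 31 + 30 + 31 + 30 + 31 + 31 + 30 + 31 + 30 + 31 + 31 + 29 + 31 + 30 + 31 + 30 + 31 + 31 + 30 + 31 + 30 + 31 + 31 + 28 + 31 + 30 + 31 + 30 + 31 + 31 + 30 + 31 + 30 + 31 + 31 + 28 + 31 + 30 + 31 + 30 + 31 + 31 + 30 + 1 = 1356.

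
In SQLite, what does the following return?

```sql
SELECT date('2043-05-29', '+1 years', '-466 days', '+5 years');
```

Adding +1 year to 2043-05-29 gives 2044-05-29.
Applying '-466 days' to 2044-05-29: counting 466 days back gives 2043-02-18.
Adding +5 years to 2043-02-18 gives 2048-02-18.

2048-02-18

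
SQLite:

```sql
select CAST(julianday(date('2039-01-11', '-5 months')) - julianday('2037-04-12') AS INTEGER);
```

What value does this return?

486

Adding -5 months to 2039-01-11 gives 2038-08-11.
18 days remain in April 2037 after the 12th (30 − 12).
Full months from May 2037 through July 2038 contribute their day counts.
Then 11 days into August 2038.
Total: 18 + 31 + 30 + 31 + 31 + 30 + 31 + 30 + 31 + 31 + 28 + 31 + 30 + 31 + 30 + 31 + 11 = 486.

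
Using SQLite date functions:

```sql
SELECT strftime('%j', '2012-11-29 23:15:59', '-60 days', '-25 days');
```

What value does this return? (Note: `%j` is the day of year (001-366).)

249

First apply '-60 days', '-25 days': 2012-11-29 23:15:59 → 2012-09-05 23:15:59.
Day-of-year for 2012-09-05: days since 2012-01-01 inclusive = 249, zero-padded to 249.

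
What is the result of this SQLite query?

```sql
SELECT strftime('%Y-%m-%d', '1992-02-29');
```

`%Y-%m-%d` extracts the ISO date: 1992-02-29.

1992-02-29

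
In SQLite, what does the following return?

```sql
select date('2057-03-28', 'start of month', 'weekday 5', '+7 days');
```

2057-03-09

`start of month` rewinds 2057-03-28 to 2057-03-01.
`weekday 5` advances to the next Friday; 2057-03-01 is a Thursday, so it moves forward to 2057-03-02.
Advancing 7 more days within March lands on 2057-03-09.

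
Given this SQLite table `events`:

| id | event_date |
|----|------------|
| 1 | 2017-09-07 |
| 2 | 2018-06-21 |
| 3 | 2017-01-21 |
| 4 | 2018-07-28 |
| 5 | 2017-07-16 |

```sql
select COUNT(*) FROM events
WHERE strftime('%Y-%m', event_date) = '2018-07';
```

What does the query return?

Rows with year-month 2018-07: 2018-07-28 → 1.

1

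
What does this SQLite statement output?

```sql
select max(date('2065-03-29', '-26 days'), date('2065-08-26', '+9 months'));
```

2066-05-26

date('2065-03-29', '-26 days') → 2065-03-03.
date('2065-08-26', '+9 months') → 2066-05-26.
Later of the two is 2066-05-26.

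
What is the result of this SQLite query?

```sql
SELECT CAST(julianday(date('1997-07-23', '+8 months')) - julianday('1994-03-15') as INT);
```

Adding +8 months to 1997-07-23 gives 1998-03-23.
16 days remain in March 1994 after the 15th (31 − 15).
Full months from April 1994 through February 1998 contribute their day counts.
Then 23 days into March 1998.
Total: 16 + 30 + 31 + 30 + 31 + 31 + 30 + 31 + 30 + 31 + 31 + 28 + 31 + 30 + 31 + 30 + 31 + 31 + 30 + 31 + 30 + 31 + 31 + 29 + 31 + 30 + 31 + 30 + 31 + 31 + 30 + 31 + 30 + 31 + 31 + 28 + 31 + 30 + 31 + 30 + 31 + 31 + 30 + 31 + 30 + 31 + 31 + 28 + 23 = 1469.

1469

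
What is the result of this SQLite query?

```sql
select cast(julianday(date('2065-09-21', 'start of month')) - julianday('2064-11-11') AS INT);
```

`start of month` rewinds 2065-09-21 to 2065-09-01.
19 days remain in November 2064 after the 11th (30 − 11).
Full months from December 2064 through August 2065 contribute their day counts.
Then 1 day into September 2065.
Total: 19 + 31 + 31 + 28 + 31 + 30 + 31 + 30 + 31 + 31 + 1 = 294.

294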